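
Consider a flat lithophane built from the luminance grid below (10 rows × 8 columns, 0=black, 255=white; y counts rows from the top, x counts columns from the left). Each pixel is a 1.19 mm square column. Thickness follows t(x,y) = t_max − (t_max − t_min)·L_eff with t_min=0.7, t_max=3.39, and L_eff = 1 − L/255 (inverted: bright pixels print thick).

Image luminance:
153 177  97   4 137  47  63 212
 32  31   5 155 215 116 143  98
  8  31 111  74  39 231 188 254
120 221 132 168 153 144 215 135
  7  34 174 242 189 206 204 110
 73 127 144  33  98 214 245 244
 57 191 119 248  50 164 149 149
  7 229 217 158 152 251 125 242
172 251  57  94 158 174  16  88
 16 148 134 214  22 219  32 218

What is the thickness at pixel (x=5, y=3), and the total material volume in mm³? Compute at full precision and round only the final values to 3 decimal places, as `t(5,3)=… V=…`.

span = t_max - t_min = 3.39 - 0.7 = 2.690
L(5,3) = 144, L_eff = 1 - 144/255 = 0.435294 (inverted)
t(5,3) = 3.39 - 2.690·0.435294 = 2.219
Σt over all 10·8 pixels = 2163103/12750 ≈ 169.6551373
V = pitch²·Σt = 1.19²·2163103/12750 = 240.249

t(5,3)=2.219 V=240.249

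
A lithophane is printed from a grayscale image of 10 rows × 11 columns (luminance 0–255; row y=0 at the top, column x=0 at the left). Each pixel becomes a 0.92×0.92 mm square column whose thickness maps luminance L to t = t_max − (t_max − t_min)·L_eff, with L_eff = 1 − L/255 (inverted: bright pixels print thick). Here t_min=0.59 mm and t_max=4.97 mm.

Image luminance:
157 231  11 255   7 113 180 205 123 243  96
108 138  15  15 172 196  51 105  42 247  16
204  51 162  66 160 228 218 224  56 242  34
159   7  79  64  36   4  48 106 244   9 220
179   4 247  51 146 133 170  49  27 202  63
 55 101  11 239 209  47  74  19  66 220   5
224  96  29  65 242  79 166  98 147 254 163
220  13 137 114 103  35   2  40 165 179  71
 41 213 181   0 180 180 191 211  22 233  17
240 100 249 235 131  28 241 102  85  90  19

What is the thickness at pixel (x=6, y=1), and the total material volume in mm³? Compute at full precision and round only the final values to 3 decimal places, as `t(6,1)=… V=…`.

span = t_max - t_min = 4.97 - 0.59 = 4.380
L(6,1) = 51, L_eff = 1 - 51/255 = 0.800000 (inverted)
t(6,1) = 4.97 - 4.380·0.800000 = 1.466
Σt over all 10·11 pixels = 124636/425 ≈ 293.2611765
V = pitch²·Σt = 0.92²·124636/425 = 248.216

t(6,1)=1.466 V=248.216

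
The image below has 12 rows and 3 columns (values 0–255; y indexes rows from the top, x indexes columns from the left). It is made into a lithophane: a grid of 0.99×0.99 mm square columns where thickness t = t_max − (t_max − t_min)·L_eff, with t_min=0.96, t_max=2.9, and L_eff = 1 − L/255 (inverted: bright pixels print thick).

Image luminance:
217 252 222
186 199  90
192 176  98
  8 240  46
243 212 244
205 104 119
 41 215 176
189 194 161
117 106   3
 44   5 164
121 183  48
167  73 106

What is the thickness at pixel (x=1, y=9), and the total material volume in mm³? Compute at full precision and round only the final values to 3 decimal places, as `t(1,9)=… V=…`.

t(1,9)=0.998 V=72.392

span = t_max - t_min = 2.9 - 0.96 = 1.940
L(1,9) = 5, L_eff = 1 - 5/255 = 0.980392 (inverted)
t(1,9) = 2.9 - 1.940·0.980392 = 0.998
Σt over all 12·3 pixels = 156957/2125 ≈ 73.8621176
V = pitch²·Σt = 0.99²·156957/2125 = 72.392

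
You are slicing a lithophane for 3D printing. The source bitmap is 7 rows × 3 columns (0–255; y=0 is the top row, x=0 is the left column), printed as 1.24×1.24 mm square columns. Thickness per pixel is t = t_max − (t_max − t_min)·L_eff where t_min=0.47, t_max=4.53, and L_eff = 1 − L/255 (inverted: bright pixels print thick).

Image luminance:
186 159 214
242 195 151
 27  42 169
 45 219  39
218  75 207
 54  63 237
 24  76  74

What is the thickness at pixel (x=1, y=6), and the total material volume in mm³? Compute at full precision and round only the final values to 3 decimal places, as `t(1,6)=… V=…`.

t(1,6)=1.680 V=81.667

span = t_max - t_min = 4.53 - 0.47 = 4.060
L(1,6) = 76, L_eff = 1 - 76/255 = 0.701961 (inverted)
t(1,6) = 4.53 - 4.060·0.701961 = 1.680
Σt over all 7·3 pixels = 1354381/25500 ≈ 53.1129804
V = pitch²·Σt = 1.24²·1354381/25500 = 81.667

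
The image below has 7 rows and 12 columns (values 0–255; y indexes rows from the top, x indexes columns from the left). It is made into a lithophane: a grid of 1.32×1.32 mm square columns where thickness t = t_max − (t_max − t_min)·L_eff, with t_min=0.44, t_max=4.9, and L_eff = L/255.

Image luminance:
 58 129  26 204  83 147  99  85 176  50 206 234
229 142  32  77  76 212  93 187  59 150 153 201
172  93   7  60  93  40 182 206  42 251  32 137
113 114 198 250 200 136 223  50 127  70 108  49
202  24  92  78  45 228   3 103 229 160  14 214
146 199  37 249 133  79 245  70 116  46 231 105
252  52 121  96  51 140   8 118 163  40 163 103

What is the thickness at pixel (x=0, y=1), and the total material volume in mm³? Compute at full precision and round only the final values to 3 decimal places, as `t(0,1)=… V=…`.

span = t_max - t_min = 4.9 - 0.44 = 4.460
L(0,1) = 229, L_eff = 229/255 = 0.898039
t(0,1) = 4.9 - 4.460·0.898039 = 0.895
Σt over all 7·12 pixels = 487522/2125 ≈ 229.4221176
V = pitch²·Σt = 1.32²·487522/2125 = 399.745

t(0,1)=0.895 V=399.745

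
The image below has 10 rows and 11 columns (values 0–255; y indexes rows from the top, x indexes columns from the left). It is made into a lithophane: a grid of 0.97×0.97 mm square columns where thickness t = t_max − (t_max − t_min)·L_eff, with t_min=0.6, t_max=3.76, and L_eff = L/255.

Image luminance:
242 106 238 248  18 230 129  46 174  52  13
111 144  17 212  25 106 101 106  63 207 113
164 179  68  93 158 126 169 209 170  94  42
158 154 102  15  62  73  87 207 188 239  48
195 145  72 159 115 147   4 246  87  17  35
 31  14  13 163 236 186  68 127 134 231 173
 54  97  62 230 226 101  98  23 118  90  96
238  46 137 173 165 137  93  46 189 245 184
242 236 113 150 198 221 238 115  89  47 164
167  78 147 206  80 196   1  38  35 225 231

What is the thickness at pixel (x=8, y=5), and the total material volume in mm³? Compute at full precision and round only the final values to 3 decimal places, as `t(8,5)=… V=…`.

span = t_max - t_min = 3.76 - 0.6 = 3.160
L(8,5) = 134, L_eff = 134/255 = 0.525490
t(8,5) = 3.76 - 3.160·0.525490 = 2.099
Σt over all 10·11 pixels = 505783/2125 ≈ 238.0155294
V = pitch²·Σt = 0.97²·505783/2125 = 223.949

t(8,5)=2.099 V=223.949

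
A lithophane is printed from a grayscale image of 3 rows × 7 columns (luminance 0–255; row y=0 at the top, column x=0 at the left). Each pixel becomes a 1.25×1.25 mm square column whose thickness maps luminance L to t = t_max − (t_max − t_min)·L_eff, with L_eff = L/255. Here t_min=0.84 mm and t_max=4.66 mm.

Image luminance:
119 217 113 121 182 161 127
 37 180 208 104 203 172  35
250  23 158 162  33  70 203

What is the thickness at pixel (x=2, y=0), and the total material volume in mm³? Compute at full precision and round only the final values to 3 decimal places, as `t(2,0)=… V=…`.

span = t_max - t_min = 4.66 - 0.84 = 3.820
L(2,0) = 113, L_eff = 113/255 = 0.443137
t(2,0) = 4.66 - 3.820·0.443137 = 2.967
Σt over all 3·7 pixels = 698017/12750 ≈ 54.7464314
V = pitch²·Σt = 1.25²·698017/12750 = 85.541

t(2,0)=2.967 V=85.541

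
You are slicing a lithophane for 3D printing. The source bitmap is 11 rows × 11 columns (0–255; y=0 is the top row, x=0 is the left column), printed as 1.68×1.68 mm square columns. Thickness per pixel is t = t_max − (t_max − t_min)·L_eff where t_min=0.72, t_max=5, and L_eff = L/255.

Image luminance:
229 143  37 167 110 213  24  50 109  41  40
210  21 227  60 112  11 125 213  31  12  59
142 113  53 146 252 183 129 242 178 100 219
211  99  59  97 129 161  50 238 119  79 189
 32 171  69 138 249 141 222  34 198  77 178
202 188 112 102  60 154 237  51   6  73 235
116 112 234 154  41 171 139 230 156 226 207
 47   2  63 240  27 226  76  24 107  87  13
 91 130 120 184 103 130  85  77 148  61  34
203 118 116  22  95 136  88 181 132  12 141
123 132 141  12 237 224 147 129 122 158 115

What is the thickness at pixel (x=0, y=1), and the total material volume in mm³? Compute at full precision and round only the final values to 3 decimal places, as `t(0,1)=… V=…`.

span = t_max - t_min = 5 - 0.72 = 4.280
L(0,1) = 210, L_eff = 210/255 = 0.823529
t(0,1) = 5 - 4.280·0.823529 = 1.475
Σt over all 11·11 pixels = 750411/2125 ≈ 353.1345882
V = pitch²·Σt = 1.68²·750411/2125 = 996.687

t(0,1)=1.475 V=996.687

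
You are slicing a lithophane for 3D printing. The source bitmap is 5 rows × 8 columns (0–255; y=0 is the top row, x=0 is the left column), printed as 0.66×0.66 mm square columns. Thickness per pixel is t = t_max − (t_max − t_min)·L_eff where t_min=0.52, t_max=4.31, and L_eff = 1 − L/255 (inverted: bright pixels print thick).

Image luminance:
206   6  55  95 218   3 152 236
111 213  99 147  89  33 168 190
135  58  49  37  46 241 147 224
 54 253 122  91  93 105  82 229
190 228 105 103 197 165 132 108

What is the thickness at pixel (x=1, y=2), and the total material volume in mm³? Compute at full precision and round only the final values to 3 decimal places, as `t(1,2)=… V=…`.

t(1,2)=1.382 V=42.823

span = t_max - t_min = 4.31 - 0.52 = 3.790
L(1,2) = 58, L_eff = 1 - 58/255 = 0.772549 (inverted)
t(1,2) = 4.31 - 3.790·0.772549 = 1.382
Σt over all 5·8 pixels = 501377/5100 ≈ 98.3092157
V = pitch²·Σt = 0.66²·501377/5100 = 42.823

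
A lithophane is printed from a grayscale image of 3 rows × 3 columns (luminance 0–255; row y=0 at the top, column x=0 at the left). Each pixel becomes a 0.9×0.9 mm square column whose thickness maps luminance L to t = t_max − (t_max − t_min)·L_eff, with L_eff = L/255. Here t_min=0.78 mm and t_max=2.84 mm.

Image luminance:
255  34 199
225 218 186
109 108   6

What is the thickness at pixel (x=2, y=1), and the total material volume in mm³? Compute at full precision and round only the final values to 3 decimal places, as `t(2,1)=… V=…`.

span = t_max - t_min = 2.84 - 0.78 = 2.060
L(2,1) = 186, L_eff = 186/255 = 0.729412
t(2,1) = 2.84 - 2.060·0.729412 = 1.337
Σt over all 3·3 pixels = 18787/1275 ≈ 14.7349020
V = pitch²·Σt = 0.9²·18787/1275 = 11.935

t(2,1)=1.337 V=11.935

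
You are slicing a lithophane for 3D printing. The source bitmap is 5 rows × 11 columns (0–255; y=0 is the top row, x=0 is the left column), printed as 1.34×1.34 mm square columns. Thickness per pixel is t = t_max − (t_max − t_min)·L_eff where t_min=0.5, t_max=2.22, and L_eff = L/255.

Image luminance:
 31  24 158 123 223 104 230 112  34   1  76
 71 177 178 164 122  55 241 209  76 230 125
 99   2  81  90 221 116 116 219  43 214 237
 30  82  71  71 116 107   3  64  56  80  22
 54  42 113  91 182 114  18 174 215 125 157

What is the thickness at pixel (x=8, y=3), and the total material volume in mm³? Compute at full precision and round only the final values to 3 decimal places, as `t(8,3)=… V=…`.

span = t_max - t_min = 2.22 - 0.5 = 1.720
L(8,3) = 56, L_eff = 56/255 = 0.219608
t(8,3) = 2.22 - 1.720·0.219608 = 1.842
Σt over all 5·11 pixels = 341507/4250 ≈ 80.3545882
V = pitch²·Σt = 1.34²·341507/4250 = 144.285

t(8,3)=1.842 V=144.285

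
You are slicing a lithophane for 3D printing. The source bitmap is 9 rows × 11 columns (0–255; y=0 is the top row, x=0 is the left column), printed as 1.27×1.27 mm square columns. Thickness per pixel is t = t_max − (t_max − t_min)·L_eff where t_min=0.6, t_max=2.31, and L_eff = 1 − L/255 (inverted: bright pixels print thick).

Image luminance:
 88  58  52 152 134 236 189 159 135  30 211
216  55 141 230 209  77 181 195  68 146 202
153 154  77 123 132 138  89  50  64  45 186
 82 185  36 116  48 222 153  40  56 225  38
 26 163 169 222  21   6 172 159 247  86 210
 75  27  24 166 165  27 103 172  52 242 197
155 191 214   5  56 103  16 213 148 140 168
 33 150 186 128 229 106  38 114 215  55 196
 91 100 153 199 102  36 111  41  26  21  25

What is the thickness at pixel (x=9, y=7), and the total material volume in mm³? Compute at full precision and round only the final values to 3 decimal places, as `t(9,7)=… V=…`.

t(9,7)=0.969 V=226.365

span = t_max - t_min = 2.31 - 0.6 = 1.710
L(9,7) = 55, L_eff = 1 - 55/255 = 0.784314 (inverted)
t(9,7) = 2.31 - 1.710·0.784314 = 0.969
Σt over all 9·11 pixels = 1192947/8500 ≈ 140.3467059
V = pitch²·Σt = 1.27²·1192947/8500 = 226.365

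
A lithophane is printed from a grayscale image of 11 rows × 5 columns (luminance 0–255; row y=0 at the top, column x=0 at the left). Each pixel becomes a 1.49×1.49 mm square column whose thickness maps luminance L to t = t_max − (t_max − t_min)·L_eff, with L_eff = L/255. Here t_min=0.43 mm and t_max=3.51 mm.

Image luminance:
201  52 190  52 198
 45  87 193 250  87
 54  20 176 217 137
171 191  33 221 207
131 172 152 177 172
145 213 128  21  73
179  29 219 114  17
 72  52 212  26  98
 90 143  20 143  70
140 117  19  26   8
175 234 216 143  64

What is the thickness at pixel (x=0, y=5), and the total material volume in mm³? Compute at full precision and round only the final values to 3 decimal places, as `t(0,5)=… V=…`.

span = t_max - t_min = 3.51 - 0.43 = 3.080
L(0,5) = 145, L_eff = 145/255 = 0.568627
t(0,5) = 3.51 - 3.080·0.568627 = 1.759
Σt over all 11·5 pixels = 943613/8500 ≈ 111.0132941
V = pitch²·Σt = 1.49²·943613/8500 = 246.461

t(0,5)=1.759 V=246.461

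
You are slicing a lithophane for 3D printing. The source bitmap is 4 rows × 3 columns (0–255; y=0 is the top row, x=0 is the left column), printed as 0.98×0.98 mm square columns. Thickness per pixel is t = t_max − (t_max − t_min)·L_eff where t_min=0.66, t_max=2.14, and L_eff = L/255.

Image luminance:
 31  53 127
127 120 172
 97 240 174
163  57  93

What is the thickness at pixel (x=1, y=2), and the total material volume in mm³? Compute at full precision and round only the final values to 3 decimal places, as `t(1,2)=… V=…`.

t(1,2)=0.747 V=16.558

span = t_max - t_min = 2.14 - 0.66 = 1.480
L(1,2) = 240, L_eff = 240/255 = 0.941176
t(1,2) = 2.14 - 1.480·0.941176 = 0.747
Σt over all 4·3 pixels = 109912/6375 ≈ 17.2410980
V = pitch²·Σt = 0.98²·109912/6375 = 16.558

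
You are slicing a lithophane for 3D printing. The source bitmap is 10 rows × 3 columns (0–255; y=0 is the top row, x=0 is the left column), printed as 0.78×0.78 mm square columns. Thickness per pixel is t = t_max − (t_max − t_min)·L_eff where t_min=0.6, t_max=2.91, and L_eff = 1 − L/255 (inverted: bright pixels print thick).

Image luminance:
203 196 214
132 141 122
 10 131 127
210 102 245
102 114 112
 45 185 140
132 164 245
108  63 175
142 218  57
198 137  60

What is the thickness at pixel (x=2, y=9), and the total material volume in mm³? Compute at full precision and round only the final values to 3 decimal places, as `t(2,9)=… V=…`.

t(2,9)=1.144 V=34.264

span = t_max - t_min = 2.91 - 0.6 = 2.310
L(2,9) = 60, L_eff = 1 - 60/255 = 0.764706 (inverted)
t(2,9) = 2.91 - 2.310·0.764706 = 1.144
Σt over all 10·3 pixels = 47871/850 ≈ 56.3188235
V = pitch²·Σt = 0.78²·47871/850 = 34.264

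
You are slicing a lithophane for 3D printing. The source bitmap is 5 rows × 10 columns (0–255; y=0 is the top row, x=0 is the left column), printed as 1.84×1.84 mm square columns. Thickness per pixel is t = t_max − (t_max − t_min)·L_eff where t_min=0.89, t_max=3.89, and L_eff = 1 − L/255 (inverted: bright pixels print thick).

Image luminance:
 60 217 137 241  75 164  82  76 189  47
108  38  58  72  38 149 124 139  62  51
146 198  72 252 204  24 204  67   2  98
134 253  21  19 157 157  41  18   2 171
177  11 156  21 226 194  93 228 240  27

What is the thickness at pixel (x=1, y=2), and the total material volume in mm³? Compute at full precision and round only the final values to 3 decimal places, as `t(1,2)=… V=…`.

span = t_max - t_min = 3.89 - 0.89 = 3.000
L(1,2) = 198, L_eff = 1 - 198/255 = 0.223529 (inverted)
t(1,2) = 3.89 - 3.000·0.223529 = 3.219
Σt over all 5·10 pixels = 3809/34 ≈ 112.0294118
V = pitch²·Σt = 1.84²·3809/34 = 379.287

t(1,2)=3.219 V=379.287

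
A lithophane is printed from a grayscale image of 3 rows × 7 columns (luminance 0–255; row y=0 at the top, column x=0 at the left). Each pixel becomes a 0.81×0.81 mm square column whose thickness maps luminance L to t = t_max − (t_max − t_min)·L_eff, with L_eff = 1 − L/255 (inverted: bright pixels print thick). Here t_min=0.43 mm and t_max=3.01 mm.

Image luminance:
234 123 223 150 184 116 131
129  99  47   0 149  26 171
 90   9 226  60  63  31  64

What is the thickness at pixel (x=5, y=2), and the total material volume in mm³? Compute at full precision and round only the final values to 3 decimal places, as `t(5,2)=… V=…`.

span = t_max - t_min = 3.01 - 0.43 = 2.580
L(5,2) = 31, L_eff = 1 - 31/255 = 0.878431 (inverted)
t(5,2) = 3.01 - 2.580·0.878431 = 0.744
Σt over all 3·7 pixels = 55341/1700 ≈ 32.5535294
V = pitch²·Σt = 0.81²·55341/1700 = 21.358

t(5,2)=0.744 V=21.358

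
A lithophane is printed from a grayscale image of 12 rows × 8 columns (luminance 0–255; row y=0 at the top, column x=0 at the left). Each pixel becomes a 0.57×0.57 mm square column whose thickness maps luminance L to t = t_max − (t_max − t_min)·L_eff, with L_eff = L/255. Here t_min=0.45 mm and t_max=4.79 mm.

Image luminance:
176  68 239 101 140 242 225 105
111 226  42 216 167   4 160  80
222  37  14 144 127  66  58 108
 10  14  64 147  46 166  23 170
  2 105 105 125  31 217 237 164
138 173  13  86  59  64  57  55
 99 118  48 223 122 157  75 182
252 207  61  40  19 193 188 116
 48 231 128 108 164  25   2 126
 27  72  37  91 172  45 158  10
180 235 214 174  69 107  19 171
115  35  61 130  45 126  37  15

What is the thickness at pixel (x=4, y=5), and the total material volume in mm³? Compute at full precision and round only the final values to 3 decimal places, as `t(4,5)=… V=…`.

t(4,5)=3.786 V=90.644

span = t_max - t_min = 4.79 - 0.45 = 4.340
L(4,5) = 59, L_eff = 59/255 = 0.231373
t(4,5) = 4.79 - 4.340·0.231373 = 3.786
Σt over all 12·8 pixels = 592853/2125 ≈ 278.9896471
V = pitch²·Σt = 0.57²·592853/2125 = 90.644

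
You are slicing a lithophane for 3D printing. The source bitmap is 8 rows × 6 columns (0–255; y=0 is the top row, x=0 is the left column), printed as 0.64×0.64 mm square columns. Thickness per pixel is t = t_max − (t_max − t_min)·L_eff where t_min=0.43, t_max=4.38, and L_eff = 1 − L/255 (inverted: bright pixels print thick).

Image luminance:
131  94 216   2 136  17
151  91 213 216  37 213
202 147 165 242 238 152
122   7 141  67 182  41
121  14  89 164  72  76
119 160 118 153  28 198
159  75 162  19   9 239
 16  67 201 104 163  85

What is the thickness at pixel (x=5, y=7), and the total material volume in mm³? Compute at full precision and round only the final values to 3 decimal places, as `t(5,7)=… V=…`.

t(5,7)=1.747 V=45.470

span = t_max - t_min = 4.38 - 0.43 = 3.950
L(5,7) = 85, L_eff = 1 - 85/255 = 0.666667 (inverted)
t(5,7) = 4.38 - 3.950·0.666667 = 1.747
Σt over all 8·6 pixels = 11323/102 ≈ 111.0098039
V = pitch²·Σt = 0.64²·11323/102 = 45.470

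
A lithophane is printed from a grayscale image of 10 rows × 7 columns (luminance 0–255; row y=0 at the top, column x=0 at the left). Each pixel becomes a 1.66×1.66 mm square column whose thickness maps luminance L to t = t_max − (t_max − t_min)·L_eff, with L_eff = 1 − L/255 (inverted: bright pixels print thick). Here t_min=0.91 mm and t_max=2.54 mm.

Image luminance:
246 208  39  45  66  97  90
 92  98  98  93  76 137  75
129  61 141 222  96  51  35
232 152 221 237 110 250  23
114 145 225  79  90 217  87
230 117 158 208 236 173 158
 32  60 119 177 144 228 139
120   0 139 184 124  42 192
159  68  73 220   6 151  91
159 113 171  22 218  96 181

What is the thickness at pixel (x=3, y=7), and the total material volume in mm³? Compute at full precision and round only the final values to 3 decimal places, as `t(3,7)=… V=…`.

span = t_max - t_min = 2.54 - 0.91 = 1.630
L(3,7) = 184, L_eff = 1 - 184/255 = 0.278431 (inverted)
t(3,7) = 2.54 - 1.630·0.278431 = 2.086
Σt over all 10·7 pixels = 621041/5100 ≈ 121.7727451
V = pitch²·Σt = 1.66²·621041/5100 = 335.557

t(3,7)=2.086 V=335.557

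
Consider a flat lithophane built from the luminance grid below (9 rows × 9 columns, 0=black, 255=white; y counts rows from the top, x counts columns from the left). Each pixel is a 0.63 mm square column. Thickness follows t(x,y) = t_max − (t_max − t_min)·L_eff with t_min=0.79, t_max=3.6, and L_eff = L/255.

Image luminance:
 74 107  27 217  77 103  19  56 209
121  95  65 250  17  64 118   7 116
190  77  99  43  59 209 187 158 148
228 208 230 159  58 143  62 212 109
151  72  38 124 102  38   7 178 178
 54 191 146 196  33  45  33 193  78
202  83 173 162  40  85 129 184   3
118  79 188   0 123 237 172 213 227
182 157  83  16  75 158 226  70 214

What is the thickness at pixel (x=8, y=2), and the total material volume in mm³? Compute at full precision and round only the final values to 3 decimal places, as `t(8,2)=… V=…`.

span = t_max - t_min = 3.6 - 0.79 = 2.810
L(8,2) = 148, L_eff = 148/255 = 0.580392
t(8,2) = 3.6 - 2.810·0.580392 = 1.969
Σt over all 9·9 pixels = 1562821/8500 ≈ 183.8612941
V = pitch²·Σt = 0.63²·1562821/8500 = 72.975

t(8,2)=1.969 V=72.975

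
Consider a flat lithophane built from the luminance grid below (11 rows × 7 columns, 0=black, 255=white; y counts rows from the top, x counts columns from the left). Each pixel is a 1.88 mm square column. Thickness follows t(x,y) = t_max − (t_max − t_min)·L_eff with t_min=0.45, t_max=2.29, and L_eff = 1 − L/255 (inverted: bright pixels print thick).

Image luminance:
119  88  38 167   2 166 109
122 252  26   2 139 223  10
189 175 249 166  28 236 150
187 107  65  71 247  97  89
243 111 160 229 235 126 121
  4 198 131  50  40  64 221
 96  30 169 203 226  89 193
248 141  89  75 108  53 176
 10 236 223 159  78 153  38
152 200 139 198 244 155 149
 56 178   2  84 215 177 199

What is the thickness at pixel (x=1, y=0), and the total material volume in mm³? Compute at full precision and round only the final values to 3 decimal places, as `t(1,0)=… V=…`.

span = t_max - t_min = 2.29 - 0.45 = 1.840
L(1,0) = 88, L_eff = 1 - 88/255 = 0.654902 (inverted)
t(1,0) = 2.29 - 1.840·0.654902 = 1.085
Σt over all 11·7 pixels = 2795887/25500 ≈ 109.6426275
V = pitch²·Σt = 1.88²·2795887/25500 = 387.521

t(1,0)=1.085 V=387.521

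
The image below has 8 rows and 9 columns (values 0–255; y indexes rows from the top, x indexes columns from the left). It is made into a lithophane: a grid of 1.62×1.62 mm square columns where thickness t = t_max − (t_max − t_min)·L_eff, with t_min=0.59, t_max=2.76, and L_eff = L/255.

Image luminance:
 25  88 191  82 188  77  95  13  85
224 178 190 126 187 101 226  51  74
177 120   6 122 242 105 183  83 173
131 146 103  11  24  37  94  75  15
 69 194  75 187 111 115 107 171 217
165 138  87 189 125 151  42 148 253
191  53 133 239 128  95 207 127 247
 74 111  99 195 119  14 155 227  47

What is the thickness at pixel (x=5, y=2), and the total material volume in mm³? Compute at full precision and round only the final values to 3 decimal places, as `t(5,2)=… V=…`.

t(5,2)=1.866 V=319.339

span = t_max - t_min = 2.76 - 0.59 = 2.170
L(5,2) = 105, L_eff = 105/255 = 0.411765
t(5,2) = 2.76 - 2.170·0.411765 = 1.866
Σt over all 8·9 pixels = 3102859/25500 ≈ 121.6807451
V = pitch²·Σt = 1.62²·3102859/25500 = 319.339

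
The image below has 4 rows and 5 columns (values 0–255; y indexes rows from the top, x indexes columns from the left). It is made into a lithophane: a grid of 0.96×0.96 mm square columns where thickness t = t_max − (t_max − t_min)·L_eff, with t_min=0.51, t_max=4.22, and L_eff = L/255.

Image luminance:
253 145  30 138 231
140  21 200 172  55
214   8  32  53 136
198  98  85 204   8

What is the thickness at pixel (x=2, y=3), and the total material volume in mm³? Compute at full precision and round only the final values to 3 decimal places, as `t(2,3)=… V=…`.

t(2,3)=2.983 V=45.321

span = t_max - t_min = 4.22 - 0.51 = 3.710
L(2,3) = 85, L_eff = 85/255 = 0.333333
t(2,3) = 4.22 - 3.710·0.333333 = 2.983
Σt over all 4·5 pixels = 418003/8500 ≈ 49.1768235
V = pitch²·Σt = 0.96²·418003/8500 = 45.321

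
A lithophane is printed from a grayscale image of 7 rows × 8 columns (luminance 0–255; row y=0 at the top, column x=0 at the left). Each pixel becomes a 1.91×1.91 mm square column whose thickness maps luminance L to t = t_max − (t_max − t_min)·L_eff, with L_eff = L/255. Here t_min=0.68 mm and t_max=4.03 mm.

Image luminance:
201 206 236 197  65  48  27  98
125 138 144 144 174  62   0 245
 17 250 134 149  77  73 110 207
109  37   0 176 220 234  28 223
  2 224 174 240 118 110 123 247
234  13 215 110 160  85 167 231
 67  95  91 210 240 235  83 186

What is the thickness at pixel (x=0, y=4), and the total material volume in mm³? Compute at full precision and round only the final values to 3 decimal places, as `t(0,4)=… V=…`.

span = t_max - t_min = 4.03 - 0.68 = 3.350
L(0,4) = 2, L_eff = 2/255 = 0.007843
t(0,4) = 4.03 - 3.350·0.007843 = 4.004
Σt over all 7·8 pixels = 62743/510 ≈ 123.0254902
V = pitch²·Σt = 1.91²·62743/510 = 448.809

t(0,4)=4.004 V=448.809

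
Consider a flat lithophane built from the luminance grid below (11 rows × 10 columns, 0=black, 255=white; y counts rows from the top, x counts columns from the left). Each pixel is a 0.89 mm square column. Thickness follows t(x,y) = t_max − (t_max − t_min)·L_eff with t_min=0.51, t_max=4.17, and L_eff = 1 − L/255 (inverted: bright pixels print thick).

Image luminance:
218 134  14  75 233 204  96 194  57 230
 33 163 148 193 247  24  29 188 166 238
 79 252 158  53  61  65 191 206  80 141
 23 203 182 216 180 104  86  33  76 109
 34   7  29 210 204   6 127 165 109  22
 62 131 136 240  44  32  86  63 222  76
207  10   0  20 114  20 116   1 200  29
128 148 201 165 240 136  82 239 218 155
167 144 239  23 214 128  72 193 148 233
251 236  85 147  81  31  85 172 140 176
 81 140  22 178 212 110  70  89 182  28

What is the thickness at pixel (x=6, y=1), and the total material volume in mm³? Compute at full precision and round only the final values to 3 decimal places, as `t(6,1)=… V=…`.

t(6,1)=0.926 V=202.386

span = t_max - t_min = 4.17 - 0.51 = 3.660
L(6,1) = 29, L_eff = 1 - 29/255 = 0.886275 (inverted)
t(6,1) = 4.17 - 3.660·0.886275 = 0.926
Σt over all 11·10 pixels = 542949/2125 ≈ 255.5054118
V = pitch²·Σt = 0.89²·542949/2125 = 202.386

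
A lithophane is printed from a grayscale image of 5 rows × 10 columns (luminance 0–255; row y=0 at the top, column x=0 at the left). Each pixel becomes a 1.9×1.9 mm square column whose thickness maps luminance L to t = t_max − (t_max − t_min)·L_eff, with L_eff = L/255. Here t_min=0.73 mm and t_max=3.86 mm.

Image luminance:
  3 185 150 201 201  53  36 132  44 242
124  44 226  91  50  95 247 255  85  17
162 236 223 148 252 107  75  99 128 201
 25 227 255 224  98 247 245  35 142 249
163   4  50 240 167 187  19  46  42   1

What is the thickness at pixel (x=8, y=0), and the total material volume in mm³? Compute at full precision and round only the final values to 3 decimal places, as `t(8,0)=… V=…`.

span = t_max - t_min = 3.86 - 0.73 = 3.130
L(8,0) = 44, L_eff = 44/255 = 0.172549
t(8,0) = 3.86 - 3.130·0.172549 = 3.320
Σt over all 5·10 pixels = 1399993/12750 ≈ 109.8033725
V = pitch²·Σt = 1.9²·1399993/12750 = 396.390

t(8,0)=3.320 V=396.390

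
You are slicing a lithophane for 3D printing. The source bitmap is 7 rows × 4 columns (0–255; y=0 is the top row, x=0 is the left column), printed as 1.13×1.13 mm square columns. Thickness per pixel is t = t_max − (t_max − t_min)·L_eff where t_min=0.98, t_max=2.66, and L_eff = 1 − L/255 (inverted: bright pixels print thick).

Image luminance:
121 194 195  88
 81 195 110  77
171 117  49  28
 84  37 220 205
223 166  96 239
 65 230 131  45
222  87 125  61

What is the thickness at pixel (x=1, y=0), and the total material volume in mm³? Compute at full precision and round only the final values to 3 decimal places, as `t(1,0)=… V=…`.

t(1,0)=2.258 V=65.845

span = t_max - t_min = 2.66 - 0.98 = 1.680
L(1,0) = 194, L_eff = 1 - 194/255 = 0.239216 (inverted)
t(1,0) = 2.66 - 1.680·0.239216 = 2.258
Σt over all 7·4 pixels = 109578/2125 ≈ 51.5661176
V = pitch²·Σt = 1.13²·109578/2125 = 65.845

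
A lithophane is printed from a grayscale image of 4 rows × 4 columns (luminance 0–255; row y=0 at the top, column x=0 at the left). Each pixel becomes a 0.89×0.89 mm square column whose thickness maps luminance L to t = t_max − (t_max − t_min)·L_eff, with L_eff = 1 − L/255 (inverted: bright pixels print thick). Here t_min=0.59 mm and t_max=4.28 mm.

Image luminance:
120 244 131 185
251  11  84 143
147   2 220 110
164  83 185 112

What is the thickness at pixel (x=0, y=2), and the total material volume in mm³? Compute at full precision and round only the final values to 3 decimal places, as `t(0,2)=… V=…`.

t(0,2)=2.717 V=32.602

span = t_max - t_min = 4.28 - 0.59 = 3.690
L(0,2) = 147, L_eff = 1 - 147/255 = 0.423529 (inverted)
t(0,2) = 4.28 - 3.690·0.423529 = 2.717
Σt over all 4·4 pixels = 87464/2125 ≈ 41.1595294
V = pitch²·Σt = 0.89²·87464/2125 = 32.602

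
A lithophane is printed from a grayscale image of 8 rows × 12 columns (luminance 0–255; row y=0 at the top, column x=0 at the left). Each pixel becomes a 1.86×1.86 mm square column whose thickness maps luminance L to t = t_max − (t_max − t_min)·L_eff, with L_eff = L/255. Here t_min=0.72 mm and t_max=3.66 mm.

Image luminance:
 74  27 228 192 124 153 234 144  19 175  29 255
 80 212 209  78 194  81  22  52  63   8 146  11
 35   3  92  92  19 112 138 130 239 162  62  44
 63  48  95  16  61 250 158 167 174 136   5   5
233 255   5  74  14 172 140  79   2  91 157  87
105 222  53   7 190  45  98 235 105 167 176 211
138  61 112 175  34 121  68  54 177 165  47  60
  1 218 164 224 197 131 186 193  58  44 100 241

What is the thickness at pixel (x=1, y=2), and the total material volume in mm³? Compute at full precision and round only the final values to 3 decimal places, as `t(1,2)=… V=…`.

span = t_max - t_min = 3.66 - 0.72 = 2.940
L(1,2) = 3, L_eff = 3/255 = 0.011765
t(1,2) = 3.66 - 2.940·0.011765 = 3.625
Σt over all 8·12 pixels = 476944/2125 ≈ 224.4442353
V = pitch²·Σt = 1.86²·476944/2125 = 776.487

t(1,2)=3.625 V=776.487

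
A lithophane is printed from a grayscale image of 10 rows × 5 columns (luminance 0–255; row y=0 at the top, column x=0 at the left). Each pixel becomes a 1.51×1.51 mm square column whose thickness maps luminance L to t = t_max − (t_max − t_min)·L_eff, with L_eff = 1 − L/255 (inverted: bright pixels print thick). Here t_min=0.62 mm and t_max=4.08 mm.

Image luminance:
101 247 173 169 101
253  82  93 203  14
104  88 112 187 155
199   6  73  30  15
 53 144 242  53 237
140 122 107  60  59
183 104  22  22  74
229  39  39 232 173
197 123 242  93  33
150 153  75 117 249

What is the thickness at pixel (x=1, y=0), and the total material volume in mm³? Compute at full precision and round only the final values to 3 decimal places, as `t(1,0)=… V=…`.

span = t_max - t_min = 4.08 - 0.62 = 3.460
L(1,0) = 247, L_eff = 1 - 247/255 = 0.031373 (inverted)
t(1,0) = 4.08 - 3.460·0.031373 = 3.971
Σt over all 10·5 pixels = 114.732
V = pitch²·Σt = 1.51²·114.732 = 261.600

t(1,0)=3.971 V=261.600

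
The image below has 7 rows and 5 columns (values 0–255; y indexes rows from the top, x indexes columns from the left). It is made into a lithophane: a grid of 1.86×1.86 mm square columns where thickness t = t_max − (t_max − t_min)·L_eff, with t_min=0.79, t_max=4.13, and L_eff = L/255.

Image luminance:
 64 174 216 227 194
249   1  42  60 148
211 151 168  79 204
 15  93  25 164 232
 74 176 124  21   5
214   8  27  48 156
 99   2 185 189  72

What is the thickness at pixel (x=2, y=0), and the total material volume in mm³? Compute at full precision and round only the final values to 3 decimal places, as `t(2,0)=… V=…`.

span = t_max - t_min = 4.13 - 0.79 = 3.340
L(2,0) = 216, L_eff = 216/255 = 0.847059
t(2,0) = 4.13 - 3.340·0.847059 = 1.301
Σt over all 7·5 pixels = 2310947/25500 ≈ 90.6253725
V = pitch²·Σt = 1.86²·2310947/25500 = 313.528

t(2,0)=1.301 V=313.528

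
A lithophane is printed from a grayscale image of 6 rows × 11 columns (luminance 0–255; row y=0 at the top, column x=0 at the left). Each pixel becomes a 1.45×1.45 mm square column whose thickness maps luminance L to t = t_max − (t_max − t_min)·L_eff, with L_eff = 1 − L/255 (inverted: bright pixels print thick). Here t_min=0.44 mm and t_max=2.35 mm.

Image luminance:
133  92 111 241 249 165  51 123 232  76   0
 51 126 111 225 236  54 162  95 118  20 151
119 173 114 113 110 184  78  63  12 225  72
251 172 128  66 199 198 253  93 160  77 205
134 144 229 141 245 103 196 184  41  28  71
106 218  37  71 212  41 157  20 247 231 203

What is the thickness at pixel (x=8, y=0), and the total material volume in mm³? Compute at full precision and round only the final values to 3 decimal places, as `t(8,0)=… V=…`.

t(8,0)=2.178 V=201.939

span = t_max - t_min = 2.35 - 0.44 = 1.910
L(8,0) = 232, L_eff = 1 - 232/255 = 0.090196 (inverted)
t(8,0) = 2.35 - 1.910·0.090196 = 2.178
Σt over all 6·11 pixels = 408201/4250 ≈ 96.0472941
V = pitch²·Σt = 1.45²·408201/4250 = 201.939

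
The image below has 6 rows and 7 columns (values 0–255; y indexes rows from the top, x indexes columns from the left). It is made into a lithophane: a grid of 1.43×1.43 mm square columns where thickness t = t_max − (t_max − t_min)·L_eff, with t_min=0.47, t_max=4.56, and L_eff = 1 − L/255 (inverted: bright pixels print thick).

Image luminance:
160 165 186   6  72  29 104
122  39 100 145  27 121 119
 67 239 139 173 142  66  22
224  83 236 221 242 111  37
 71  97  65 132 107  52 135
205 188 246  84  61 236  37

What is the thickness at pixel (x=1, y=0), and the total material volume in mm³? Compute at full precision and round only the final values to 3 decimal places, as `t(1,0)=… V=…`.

span = t_max - t_min = 4.56 - 0.47 = 4.090
L(1,0) = 165, L_eff = 1 - 165/255 = 0.352941 (inverted)
t(1,0) = 4.56 - 4.090·0.352941 = 3.116
Σt over all 6·7 pixels = 2594587/25500 ≈ 101.7485098
V = pitch²·Σt = 1.43²·2594587/25500 = 208.066

t(1,0)=3.116 V=208.066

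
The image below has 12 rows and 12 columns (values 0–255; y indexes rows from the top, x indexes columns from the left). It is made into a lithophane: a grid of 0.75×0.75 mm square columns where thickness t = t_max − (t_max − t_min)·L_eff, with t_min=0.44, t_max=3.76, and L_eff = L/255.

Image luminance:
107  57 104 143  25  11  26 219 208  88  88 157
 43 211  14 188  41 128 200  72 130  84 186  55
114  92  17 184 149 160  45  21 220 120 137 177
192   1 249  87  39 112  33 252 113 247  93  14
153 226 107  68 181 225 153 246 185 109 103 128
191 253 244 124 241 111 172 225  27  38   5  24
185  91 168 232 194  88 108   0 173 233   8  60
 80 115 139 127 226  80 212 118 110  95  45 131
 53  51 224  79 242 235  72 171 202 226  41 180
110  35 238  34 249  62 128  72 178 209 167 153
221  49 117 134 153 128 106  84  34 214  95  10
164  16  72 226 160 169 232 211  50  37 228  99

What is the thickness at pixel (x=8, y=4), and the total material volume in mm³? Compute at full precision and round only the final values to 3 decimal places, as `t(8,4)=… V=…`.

span = t_max - t_min = 3.76 - 0.44 = 3.320
L(8,4) = 185, L_eff = 185/255 = 0.725490
t(8,4) = 3.76 - 3.320·0.725490 = 1.351
Σt over all 12·12 pixels = 384398/1275 ≈ 301.4886275
V = pitch²·Σt = 0.75²·384398/1275 = 169.587

t(8,4)=1.351 V=169.587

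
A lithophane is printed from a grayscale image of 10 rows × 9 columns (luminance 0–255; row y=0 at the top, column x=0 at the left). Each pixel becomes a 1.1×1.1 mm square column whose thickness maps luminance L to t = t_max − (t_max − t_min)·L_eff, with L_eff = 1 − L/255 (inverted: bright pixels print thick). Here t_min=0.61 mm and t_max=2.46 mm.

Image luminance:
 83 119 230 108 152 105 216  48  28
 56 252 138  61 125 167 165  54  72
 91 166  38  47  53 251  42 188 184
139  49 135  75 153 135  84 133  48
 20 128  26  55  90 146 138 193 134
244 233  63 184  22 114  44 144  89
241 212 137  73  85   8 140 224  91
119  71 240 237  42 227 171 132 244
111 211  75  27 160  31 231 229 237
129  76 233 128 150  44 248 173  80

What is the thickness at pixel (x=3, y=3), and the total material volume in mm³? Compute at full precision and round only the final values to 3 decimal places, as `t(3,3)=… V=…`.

t(3,3)=1.154 V=167.592

span = t_max - t_min = 2.46 - 0.61 = 1.850
L(3,3) = 75, L_eff = 1 - 75/255 = 0.705882 (inverted)
t(3,3) = 2.46 - 1.850·0.705882 = 1.154
Σt over all 10·9 pixels = 353189/2550 ≈ 138.5054902
V = pitch²·Σt = 1.1²·353189/2550 = 167.592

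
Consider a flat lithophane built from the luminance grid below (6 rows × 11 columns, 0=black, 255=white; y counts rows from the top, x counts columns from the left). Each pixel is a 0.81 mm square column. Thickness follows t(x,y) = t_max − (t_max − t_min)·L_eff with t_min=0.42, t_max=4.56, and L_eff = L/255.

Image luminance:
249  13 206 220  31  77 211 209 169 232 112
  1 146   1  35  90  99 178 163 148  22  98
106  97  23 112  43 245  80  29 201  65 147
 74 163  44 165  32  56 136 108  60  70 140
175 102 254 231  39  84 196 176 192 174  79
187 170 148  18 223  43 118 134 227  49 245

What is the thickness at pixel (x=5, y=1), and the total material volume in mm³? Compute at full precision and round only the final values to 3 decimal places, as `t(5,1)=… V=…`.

t(5,1)=2.953 V=110.433

span = t_max - t_min = 4.56 - 0.42 = 4.140
L(5,1) = 99, L_eff = 99/255 = 0.388235
t(5,1) = 4.56 - 4.140·0.388235 = 2.953
Σt over all 6·11 pixels = 14307/85 ≈ 168.3176471
V = pitch²·Σt = 0.81²·14307/85 = 110.433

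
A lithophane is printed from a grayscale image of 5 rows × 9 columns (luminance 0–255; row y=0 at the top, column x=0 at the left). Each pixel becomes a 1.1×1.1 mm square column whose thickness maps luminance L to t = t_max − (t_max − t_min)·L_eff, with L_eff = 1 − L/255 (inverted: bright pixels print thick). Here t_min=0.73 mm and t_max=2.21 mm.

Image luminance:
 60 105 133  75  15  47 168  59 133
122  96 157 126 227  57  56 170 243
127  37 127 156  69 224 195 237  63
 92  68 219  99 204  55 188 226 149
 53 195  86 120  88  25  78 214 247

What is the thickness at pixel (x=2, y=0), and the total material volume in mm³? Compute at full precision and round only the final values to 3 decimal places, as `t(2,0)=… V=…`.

span = t_max - t_min = 2.21 - 0.73 = 1.480
L(2,0) = 133, L_eff = 1 - 133/255 = 0.478431 (inverted)
t(2,0) = 2.21 - 1.480·0.478431 = 1.502
Σt over all 5·9 pixels = 335959/5100 ≈ 65.8743137
V = pitch²·Σt = 1.1²·335959/5100 = 79.708

t(2,0)=1.502 V=79.708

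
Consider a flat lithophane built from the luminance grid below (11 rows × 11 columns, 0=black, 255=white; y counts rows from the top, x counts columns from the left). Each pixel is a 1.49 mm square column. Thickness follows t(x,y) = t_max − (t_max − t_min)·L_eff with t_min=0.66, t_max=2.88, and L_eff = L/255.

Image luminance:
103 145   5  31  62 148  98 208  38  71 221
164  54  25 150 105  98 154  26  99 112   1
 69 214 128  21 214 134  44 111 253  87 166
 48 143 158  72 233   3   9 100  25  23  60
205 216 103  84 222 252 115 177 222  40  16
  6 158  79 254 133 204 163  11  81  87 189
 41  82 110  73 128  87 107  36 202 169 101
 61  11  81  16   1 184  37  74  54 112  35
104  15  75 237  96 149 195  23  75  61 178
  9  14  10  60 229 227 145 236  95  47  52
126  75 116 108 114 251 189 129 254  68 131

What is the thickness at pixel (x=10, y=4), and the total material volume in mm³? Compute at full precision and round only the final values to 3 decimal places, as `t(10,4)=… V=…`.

t(10,4)=2.741 V=519.595

span = t_max - t_min = 2.88 - 0.66 = 2.220
L(10,4) = 16, L_eff = 16/255 = 0.062745
t(10,4) = 2.88 - 2.220·0.062745 = 2.741
Σt over all 11·11 pixels = 39787/170 ≈ 234.0411765
V = pitch²·Σt = 1.49²·39787/170 = 519.595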